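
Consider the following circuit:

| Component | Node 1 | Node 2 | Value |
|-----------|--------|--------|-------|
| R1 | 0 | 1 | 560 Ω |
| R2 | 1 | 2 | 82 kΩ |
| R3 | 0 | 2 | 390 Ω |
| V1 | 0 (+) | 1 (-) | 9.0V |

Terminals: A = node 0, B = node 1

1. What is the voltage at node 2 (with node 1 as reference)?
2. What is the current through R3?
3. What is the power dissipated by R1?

Nodal analysis, taking node 1 as the 0 V reference.
Source V1 fixes V_0 = 9 V.
KCL at each unknown node (sum of currents leaving = 0; resistances in Ω):
  Node 2: (V_2 - 0)/82000 + (V_2 - 9)/390 = 0
Collecting terms: 0.002576 × V_2 = 0.02308  =>  V_2 = 8.957 V
Part 1:
  Read off the nodal solution: V_2 = 8.957 V
Part 2:
  I_R3 = (V_0 - V_2)/R3 = (9 - 8.957)/390 = 0.0001092 A
  Magnitude: I_R3 = 0.0001092 A
Part 3:
  I_R1 = (V_0 - V_1)/R1 = (9 - 0)/560 = 0.01607 A
  P_R1 = I_R1² × R1 = (0.01607)² × 560 = 0.1446 W

Final answers:
1. V_2 = 8.957 V
2. I_R3 = 0.0001092 A
3. P_R1 = 0.1446 W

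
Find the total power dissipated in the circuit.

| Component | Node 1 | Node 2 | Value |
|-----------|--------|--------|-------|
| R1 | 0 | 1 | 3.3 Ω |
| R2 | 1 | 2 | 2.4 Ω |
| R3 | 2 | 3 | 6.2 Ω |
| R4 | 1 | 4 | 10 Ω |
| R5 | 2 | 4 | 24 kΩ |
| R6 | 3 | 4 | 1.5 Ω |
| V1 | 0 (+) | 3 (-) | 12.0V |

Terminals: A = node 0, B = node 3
Nodal analysis, taking node 3 as the 0 V reference.
Source V1 fixes V_0 = 12 V.
KCL at each unknown node (sum of currents leaving = 0; resistances in Ω):
  Node 1: (V_1 - 12)/3.3 + (V_1 - V_2)/2.4 + (V_1 - V_4)/10 = 0
  Node 2: (V_2 - V_1)/2.4 + (V_2 - 0)/6.2 + (V_2 - V_4)/24000 = 0
  Node 4: (V_4 - V_1)/10 + (V_4 - V_2)/24000 + (V_4 - 0)/1.5 = 0
Collecting terms (coefficients in siemens):
  0.8197·V_1 - 0.4167·V_2 - 0.1·V_4 = 3.636
  0.578·V_2 - 0.4167·V_1 - 0.00004167·V_4 = 0
  0.7667·V_4 - 0.1·V_1 - 0.00004167·V_2 = 0
Solving these 3 simultaneous equations (Gaussian elimination) gives:
  V_1 = 7.183 V, V_2 = 5.178 V, V_4 = 0.9371 V
Power in each resistor, P = (ΔV)²/R:
  P_R1 = (12 - 7.183)²/3.3 = 7.033 W
  P_R2 = (7.183 - 5.178)²/2.4 = 1.675 W
  P_R3 = (5.178 - 0)²/6.2 = 4.324 W
  P_R4 = (7.183 - 0.9371)²/10 = 3.901 W
  P_R5 = (5.178 - 0.9371)²/24000 = 0.0007493 W
  P_R6 = (0 - 0.9371)²/1.5 = 0.5854 W
P_total = P_R1 + P_R2 + P_R3 + P_R4 + P_R5 + P_R6 = 17.52 W

Final answer: 17.52 W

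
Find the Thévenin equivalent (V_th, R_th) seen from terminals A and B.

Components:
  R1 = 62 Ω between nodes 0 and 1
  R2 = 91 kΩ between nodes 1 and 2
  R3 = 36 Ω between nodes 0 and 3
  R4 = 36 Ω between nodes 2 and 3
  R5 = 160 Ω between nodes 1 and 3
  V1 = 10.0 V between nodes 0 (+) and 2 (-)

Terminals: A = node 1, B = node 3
Step 1 — V_th is the open-circuit voltage V_A - V_B (nothing connected across the terminals).
Nodal analysis, taking node 2 as the 0 V reference.
Source V1 fixes V_0 = 10 V.
KCL at each unknown node (sum of currents leaving = 0; resistances in Ω):
  Node 1: (V_1 - 10)/62 + (V_1 - 0)/91000 + (V_1 - V_3)/160 = 0
  Node 3: (V_3 - 10)/36 + (V_3 - 0)/36 + (V_3 - V_1)/160 = 0
Collecting terms (coefficients in siemens):
  0.02239·V_1 - 0.00625·V_3 = 0.1613
  0.06181·V_3 - 0.00625·V_1 = 0.2778
Determinant D = (0.02239)(0.06181) - (-0.00625)(-0.00625) = 0.001345
V_1 = [(0.1613)(0.06181) - (-0.00625)(0.2778)]/D = 8.704 V
V_3 = [(0.02239)(0.2778) - (0.1613)(-0.00625)]/D = 5.375 V
V_th = V_1 - V_3 = 8.704 - 5.375 = 3.329 V
Step 2 — R_th: zero the source — replace V1 by a short circuit (node 2 merges into node 0) — and find the resistance seen between A (node 1) and B (node 3).
Reduce the network between node 1 (A) and node 3 (B) by series/parallel combination:
  Rp1 = R1 ‖ R2 (parallel, both between nodes 0 and 1) = 1/(1/62 + 1/91000) = 61.96 Ω
  Rp2 = R3 ‖ R4 (parallel, both between nodes 0 and 3) = 1/(1/36 + 1/36) = 18 Ω
  Rs1 = Rp1 + Rp2 (series, joined only at node 0) = 61.96 + 18 = 79.96 Ω
  Rp3 = R5 ‖ Rs1 (parallel, both between nodes 1 and 3) = 1/(1/160 + 1/79.96) = 53.31 Ω
R_th = 53.31 Ω

Final answer: V_th = 3.329 V, R_th = 53.31 Ω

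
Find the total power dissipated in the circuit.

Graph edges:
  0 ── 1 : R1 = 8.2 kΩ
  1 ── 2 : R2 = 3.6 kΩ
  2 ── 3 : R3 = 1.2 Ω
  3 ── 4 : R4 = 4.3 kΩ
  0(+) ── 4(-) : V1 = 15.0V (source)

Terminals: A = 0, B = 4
Nodal analysis, taking node 4 as the 0 V reference.
Source V1 fixes V_0 = 15 V.
KCL at each unknown node (sum of currents leaving = 0; resistances in Ω):
  Node 1: (V_1 - 15)/8200 + (V_1 - V_2)/3600 = 0
  Node 2: (V_2 - V_1)/3600 + (V_2 - V_3)/1.2 = 0
  Node 3: (V_3 - V_2)/1.2 + (V_3 - 0)/4300 = 0
Collecting terms (coefficients in siemens):
  0.0003997·V_1 - 0.0002778·V_2 = 0.001829
  0.8336·V_2 - 0.0002778·V_1 - 0.8333·V_3 = 0
  0.8336·V_3 - 0.8333·V_2 = 0
Solving these 3 simultaneous equations (Gaussian elimination) gives:
  V_1 = 7.361 V, V_2 = 4.007 V, V_3 = 4.006 V
Power in each resistor, P = (ΔV)²/R:
  P_R1 = (15 - 7.361)²/8200 = 0.007117 W
  P_R2 = (7.361 - 4.007)²/3600 = 0.003124 W
  P_R3 = (4.007 - 4.006)²/1.2 = 0.000001041 W
  P_R4 = (4.006 - 0)²/4300 = 0.003732 W
P_total = P_R1 + P_R2 + P_R3 + P_R4 = 0.01397 W

Final answer: 0.01397 W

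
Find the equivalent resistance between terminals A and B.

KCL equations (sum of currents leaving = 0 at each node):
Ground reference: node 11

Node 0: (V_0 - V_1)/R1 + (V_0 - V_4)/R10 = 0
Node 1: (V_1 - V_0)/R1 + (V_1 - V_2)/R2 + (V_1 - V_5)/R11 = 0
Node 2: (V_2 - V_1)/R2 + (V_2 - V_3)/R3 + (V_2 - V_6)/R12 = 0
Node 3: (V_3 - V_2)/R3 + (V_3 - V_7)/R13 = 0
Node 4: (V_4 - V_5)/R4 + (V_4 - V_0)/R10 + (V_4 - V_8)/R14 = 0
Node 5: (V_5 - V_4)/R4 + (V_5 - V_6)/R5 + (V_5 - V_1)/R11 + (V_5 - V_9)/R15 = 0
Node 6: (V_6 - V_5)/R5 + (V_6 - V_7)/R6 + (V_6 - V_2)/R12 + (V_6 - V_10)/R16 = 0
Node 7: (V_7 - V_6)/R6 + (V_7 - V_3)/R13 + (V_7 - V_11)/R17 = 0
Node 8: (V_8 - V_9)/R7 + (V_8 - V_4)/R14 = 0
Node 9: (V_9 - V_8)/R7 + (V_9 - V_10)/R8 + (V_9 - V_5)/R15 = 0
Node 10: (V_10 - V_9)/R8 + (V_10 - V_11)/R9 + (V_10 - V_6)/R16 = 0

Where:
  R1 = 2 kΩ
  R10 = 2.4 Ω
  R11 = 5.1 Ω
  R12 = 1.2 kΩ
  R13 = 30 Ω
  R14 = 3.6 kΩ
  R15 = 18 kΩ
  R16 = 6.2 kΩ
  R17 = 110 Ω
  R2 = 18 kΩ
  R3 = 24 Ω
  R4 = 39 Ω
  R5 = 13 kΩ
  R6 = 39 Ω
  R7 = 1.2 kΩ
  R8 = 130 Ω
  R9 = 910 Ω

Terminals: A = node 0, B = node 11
The network is not a plain series/parallel combination. Inject a 1 A test current into terminal A (node 0) and return it from terminal B (node 11); then R_eq = V_A / (1 A).
Nodal analysis, taking node 11 as the 0 V reference.
Current source I_test pushes 1 A into node 0 and draws it out of node 11.
KCL at each unknown node (sum of currents leaving = 0; resistances in Ω):
  Node 0: (V_0 - V_1)/2000 + (V_0 - V_4)/2.4 - 1 = 0
  Node 1: (V_1 - V_0)/2000 + (V_1 - V_2)/18000 + (V_1 - V_5)/5.1 = 0
  Node 2: (V_2 - V_1)/18000 + (V_2 - V_3)/24 + (V_2 - V_6)/1200 = 0
  Node 3: (V_3 - V_2)/24 + (V_3 - V_7)/30 = 0
  Node 4: (V_4 - V_0)/2.4 + (V_4 - V_5)/39 + (V_4 - V_8)/3600 = 0
  Node 5: (V_5 - V_1)/5.1 + (V_5 - V_4)/39 + (V_5 - V_6)/13000 + (V_5 - V_9)/18000 = 0
  Node 6: (V_6 - V_2)/1200 + (V_6 - V_5)/13000 + (V_6 - V_7)/39 + (V_6 - V_10)/6200 = 0
  Node 7: (V_7 - V_3)/30 + (V_7 - V_6)/39 + (V_7 - 0)/110 = 0
  Node 8: (V_8 - V_4)/3600 + (V_8 - V_9)/1200 = 0
  Node 9: (V_9 - V_5)/18000 + (V_9 - V_8)/1200 + (V_9 - V_10)/130 = 0
  Node 10: (V_10 - V_6)/6200 + (V_10 - V_9)/130 + (V_10 - 0)/910 = 0
Collecting terms (coefficients in siemens):
  0.4172·V_0 - 0.0005·V_1 - 0.4167·V_4 = 1
  0.1966·V_1 - 0.0005·V_0 - 0.00005556·V_2 - 0.1961·V_5 = 0
  0.04256·V_2 - 0.00005556·V_1 - 0.04167·V_3 - 0.0008333·V_6 = 0
  0.075·V_3 - 0.04167·V_2 - 0.03333·V_7 = 0
  0.4426·V_4 - 0.4167·V_0 - 0.02564·V_5 - 0.0002778·V_8 = 0
  0.2219·V_5 - 0.1961·V_1 - 0.02564·V_4 - 0.00007692·V_6 - 0.00005556·V_9 = 0
  0.02671·V_6 - 0.0008333·V_2 - 0.00007692·V_5 - 0.02564·V_7 - 0.0001613·V_10 = 0
  0.06807·V_7 - 0.03333·V_3 - 0.02564·V_6 = 0
  0.001111·V_8 - 0.0002778·V_4 - 0.0008333·V_9 = 0
  0.008581·V_9 - 0.00005556·V_5 - 0.0008333·V_8 - 0.007692·V_10 = 0
  0.008952·V_10 - 0.0001613·V_6 - 0.007692·V_9 = 0
Solving these 11 simultaneous equations (Gaussian elimination) gives:
  V_0 = 2942 V, V_1 = 2919 V, V_2 = 58.18 V, V_3 = 54.31 V
  V_4 = 2939 V, V_5 = 2920 V, V_6 = 60.74 V, V_7 = 49.48 V
  V_8 = 1171 V, V_9 = 581.4 V, V_10 = 500.7 V
R_eq = V_0 / 1 A = 2942 Ω = 2.942 kΩ

Final answer: 2.942 kΩ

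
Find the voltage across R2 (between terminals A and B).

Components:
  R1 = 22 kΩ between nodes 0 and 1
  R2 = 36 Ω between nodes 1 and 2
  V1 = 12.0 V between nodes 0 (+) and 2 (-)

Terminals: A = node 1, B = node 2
R1 and R2 are in series across V1 (node 0 → node 1 → node 2), and the output A–B is taken across R2, so this is a voltage divider.
Series current: I = V1/(R1 + R2) = 12/(22000 + 36) = 12/22040 = 0.0005446 A
V_R2 = I × R2 = V1 × R2/(R1 + R2) = 12 × 36/22040 = 0.0196 V

Final answer: 0.0196 V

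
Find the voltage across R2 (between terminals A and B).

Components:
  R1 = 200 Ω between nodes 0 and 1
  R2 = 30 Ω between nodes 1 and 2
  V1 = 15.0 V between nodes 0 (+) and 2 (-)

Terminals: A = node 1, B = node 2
R1 and R2 are in series across V1 (node 0 → node 1 → node 2), and the output A–B is taken across R2, so this is a voltage divider.
Series current: I = V1/(R1 + R2) = 15/(200 + 30) = 15/230 = 0.06522 A
V_R2 = I × R2 = V1 × R2/(R1 + R2) = 15 × 30/230 = 1.957 V

Final answer: 1.957 V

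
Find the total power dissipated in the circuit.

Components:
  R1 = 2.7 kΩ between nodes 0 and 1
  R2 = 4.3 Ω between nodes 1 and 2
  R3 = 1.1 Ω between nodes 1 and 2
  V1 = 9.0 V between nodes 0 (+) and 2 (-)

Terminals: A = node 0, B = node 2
Nodal analysis, taking node 2 as the 0 V reference.
Source V1 fixes V_0 = 9 V.
KCL at each unknown node (sum of currents leaving = 0; resistances in Ω):
  Node 1: (V_1 - 9)/2700 + (V_1 - 0)/4.3 + (V_1 - 0)/1.1 = 0
Collecting terms: 1.142 × V_1 = 0.003333  =>  V_1 = 0.002919 V
Power in each resistor, P = (ΔV)²/R:
  P_R1 = (9 - 0.002919)²/2700 = 0.02998 W
  P_R2 = (0.002919 - 0)²/4.3 = 0.000001981 W
  P_R3 = (0.002919 - 0)²/1.1 = 0.000007745 W
P_total = P_R1 + P_R2 + P_R3 = 0.02999 W

Final answer: 0.02999 W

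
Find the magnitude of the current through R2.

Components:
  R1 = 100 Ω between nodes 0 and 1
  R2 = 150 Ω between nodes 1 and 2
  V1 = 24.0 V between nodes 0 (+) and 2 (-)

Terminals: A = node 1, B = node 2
Nodal analysis, taking node 2 as the 0 V reference.
Source V1 fixes V_0 = 24 V.
KCL at each unknown node (sum of currents leaving = 0; resistances in Ω):
  Node 1: (V_1 - 24)/100 + (V_1 - 0)/150 = 0
Collecting terms: 0.01667 × V_1 = 0.24  =>  V_1 = 14.4 V
I_R2 = (V_1 - V_2)/R2 = (14.4 - 0)/150 = 0.096 A
|I_R2| = 0.096 A

Final answer: |I_R2| = 0.096 A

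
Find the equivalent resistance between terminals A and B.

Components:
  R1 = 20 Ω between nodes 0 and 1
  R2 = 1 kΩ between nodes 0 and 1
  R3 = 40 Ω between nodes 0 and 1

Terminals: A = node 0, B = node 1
Reduce the network between node 0 (A) and node 1 (B) by series/parallel combination:
  Rp1 = R1 ‖ R2 ‖ R3 (parallel, all between nodes 0 and 1) = 1/(1/20 + 1/1000 + 1/40) = 13.16 Ω
R_eq = 13.16 Ω

Final answer: 13.16 Ω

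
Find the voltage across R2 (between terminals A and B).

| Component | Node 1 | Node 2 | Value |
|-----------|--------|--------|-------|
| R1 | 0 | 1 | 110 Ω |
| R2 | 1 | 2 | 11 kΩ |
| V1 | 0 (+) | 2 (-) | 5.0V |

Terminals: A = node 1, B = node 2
R1 and R2 are in series across V1 (node 0 → node 1 → node 2), and the output A–B is taken across R2, so this is a voltage divider.
Series current: I = V1/(R1 + R2) = 5/(110 + 11000) = 5/11110 = 0.00045 A
V_R2 = I × R2 = V1 × R2/(R1 + R2) = 5 × 11000/11110 = 4.95 V

Final answer: 4.95 V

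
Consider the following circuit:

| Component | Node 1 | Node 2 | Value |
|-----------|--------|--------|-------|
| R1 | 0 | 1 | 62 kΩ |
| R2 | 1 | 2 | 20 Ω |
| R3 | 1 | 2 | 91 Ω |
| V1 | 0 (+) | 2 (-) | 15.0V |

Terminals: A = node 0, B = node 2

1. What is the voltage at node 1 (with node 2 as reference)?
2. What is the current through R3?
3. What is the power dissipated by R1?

Nodal analysis, taking node 2 as the 0 V reference.
Source V1 fixes V_0 = 15 V.
KCL at each unknown node (sum of currents leaving = 0; resistances in Ω):
  Node 1: (V_1 - 15)/62000 + (V_1 - 0)/20 + (V_1 - 0)/91 = 0
Collecting terms: 0.06101 × V_1 = 0.0002419  =>  V_1 = 0.003966 V
Part 1:
  Read off the nodal solution: V_1 = 0.003966 V
Part 2:
  I_R3 = (V_1 - V_2)/R3 = (0.003966 - 0)/91 = 0.00004358 A
  Magnitude: I_R3 = 0.00004358 A
Part 3:
  I_R1 = (V_0 - V_1)/R1 = (15 - 0.003966)/62000 = 0.0002419 A
  P_R1 = I_R1² × R1 = (0.0002419)² × 62000 = 0.003627 W

Final answers:
1. V_1 = 0.003966 V
2. I_R3 = 4.358e-05 A
3. P_R1 = 0.003627 W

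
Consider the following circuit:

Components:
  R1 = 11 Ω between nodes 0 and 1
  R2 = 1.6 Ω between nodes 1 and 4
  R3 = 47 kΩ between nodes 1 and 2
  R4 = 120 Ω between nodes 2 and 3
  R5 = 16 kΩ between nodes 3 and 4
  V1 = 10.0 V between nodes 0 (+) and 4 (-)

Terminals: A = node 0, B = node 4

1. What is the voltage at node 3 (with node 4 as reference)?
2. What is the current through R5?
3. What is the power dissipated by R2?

Nodal analysis, taking node 4 as the 0 V reference.
Source V1 fixes V_0 = 10 V.
KCL at each unknown node (sum of currents leaving = 0; resistances in Ω):
  Node 1: (V_1 - 10)/11 + (V_1 - 0)/1.6 + (V_1 - V_2)/47000 = 0
  Node 2: (V_2 - V_1)/47000 + (V_2 - V_3)/120 = 0
  Node 3: (V_3 - V_2)/120 + (V_3 - 0)/16000 = 0
Collecting terms (coefficients in siemens):
  0.7159·V_1 - 0.00002128·V_2 = 0.9091
  0.008355·V_2 - 0.00002128·V_1 - 0.008333·V_3 = 0
  0.008396·V_3 - 0.008333·V_2 = 0
Solving these 3 simultaneous equations (Gaussian elimination) gives:
  V_1 = 1.27 V, V_2 = 0.3243 V, V_3 = 0.3219 V
Part 1:
  Read off the nodal solution: V_3 = 0.3219 V
Part 2:
  I_R5 = (V_3 - V_4)/R5 = (0.3219 - 0)/16000 = 0.00002012 A
  Magnitude: I_R5 = 0.00002012 A
Part 3:
  I_R2 = (V_1 - V_4)/R2 = (1.27 - 0)/1.6 = 0.7936 A
  P_R2 = I_R2² × R2 = (0.7936)² × 1.6 = 1.008 W

Final answers:
1. V_3 = 0.3219 V
2. I_R5 = 2.012e-05 A
3. P_R2 = 1.008 W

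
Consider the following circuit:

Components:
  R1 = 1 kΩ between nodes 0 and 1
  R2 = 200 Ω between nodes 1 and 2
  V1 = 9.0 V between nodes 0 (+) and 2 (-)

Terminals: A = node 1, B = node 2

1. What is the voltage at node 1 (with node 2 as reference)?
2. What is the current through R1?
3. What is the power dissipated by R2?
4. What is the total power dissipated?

Nodal analysis, taking node 2 as the 0 V reference.
Source V1 fixes V_0 = 9 V.
KCL at each unknown node (sum of currents leaving = 0; resistances in Ω):
  Node 1: (V_1 - 9)/1000 + (V_1 - 0)/200 = 0
Collecting terms: 0.006 × V_1 = 0.009  =>  V_1 = 1.5 V
Part 1:
  Read off the nodal solution: V_1 = 1.5 V
Part 2:
  I_R1 = (V_0 - V_1)/R1 = (9 - 1.5)/1000 = 0.0075 A
  Magnitude: I_R1 = 0.0075 A
Part 3:
  I_R2 = (V_1 - V_2)/R2 = (1.5 - 0)/200 = 0.0075 A
  P_R2 = I_R2² × R2 = (0.0075)² × 200 = 0.01125 W
Part 4:
  Power in each resistor, P = (ΔV)²/R:
    P_R1 = (9 - 1.5)²/1000 = 0.05625 W
    P_R2 = (1.5 - 0)²/200 = 0.01125 W
  P_total = P_R1 + P_R2 = 0.0675 W

Final answers:
1. V_1 = 1.5 V
2. I_R1 = 0.0075 A
3. P_R2 = 0.01125 W
4. P_total = 0.0675 W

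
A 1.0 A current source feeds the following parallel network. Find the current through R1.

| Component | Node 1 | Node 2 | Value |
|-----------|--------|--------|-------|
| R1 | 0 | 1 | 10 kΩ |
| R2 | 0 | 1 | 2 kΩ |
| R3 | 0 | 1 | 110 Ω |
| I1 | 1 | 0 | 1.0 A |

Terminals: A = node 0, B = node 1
All resistors sit directly between nodes 0 and 1, so they are in parallel and share one voltage V; the full source current 1 A splits among them.
1/R_par = 1/10000 + 1/2000 + 1/110 = 0.009691 S  =>  R_par = 103.2 Ω
V = I × R_par = 1 × 103.2 = 103.2 V
I_R1 = V/R1 = 103.2/10000 = 0.01032 A

Final answer: 0.01032 A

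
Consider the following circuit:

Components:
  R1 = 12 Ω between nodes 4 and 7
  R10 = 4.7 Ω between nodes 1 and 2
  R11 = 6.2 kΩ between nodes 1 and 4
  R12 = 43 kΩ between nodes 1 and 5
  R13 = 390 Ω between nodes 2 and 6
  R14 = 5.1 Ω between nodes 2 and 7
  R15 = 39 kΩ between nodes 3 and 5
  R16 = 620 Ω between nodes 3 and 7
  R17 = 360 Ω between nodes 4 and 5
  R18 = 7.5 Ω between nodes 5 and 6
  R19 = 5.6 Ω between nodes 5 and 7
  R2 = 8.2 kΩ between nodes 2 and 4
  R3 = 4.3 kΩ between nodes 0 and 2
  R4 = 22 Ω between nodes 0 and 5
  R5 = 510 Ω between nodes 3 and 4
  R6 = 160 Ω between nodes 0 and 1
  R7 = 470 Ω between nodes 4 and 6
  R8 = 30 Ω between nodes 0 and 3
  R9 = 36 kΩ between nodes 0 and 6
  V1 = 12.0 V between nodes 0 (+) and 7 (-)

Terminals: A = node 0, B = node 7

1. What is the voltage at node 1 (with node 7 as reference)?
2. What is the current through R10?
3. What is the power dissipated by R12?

Nodal analysis, taking node 7 as the 0 V reference.
Source V1 fixes V_0 = 12 V.
KCL at each unknown node (sum of currents leaving = 0; resistances in Ω):
  Node 1: (V_1 - 12)/160 + (V_1 - V_2)/4.7 + (V_1 - V_4)/6200 + (V_1 - V_5)/43000 = 0
  Node 2: (V_2 - V_4)/8200 + (V_2 - 12)/4300 + (V_2 - V_1)/4.7 + (V_2 - V_6)/390 + (V_2 - 0)/5.1 = 0
  Node 3: (V_3 - V_4)/510 + (V_3 - 12)/30 + (V_3 - V_5)/39000 + (V_3 - 0)/620 = 0
  Node 4: (V_4 - 0)/12 + (V_4 - V_2)/8200 + (V_4 - V_3)/510 + (V_4 - V_6)/470 + (V_4 - V_1)/6200 + (V_4 - V_5)/360 = 0
  Node 5: (V_5 - 12)/22 + (V_5 - V_1)/43000 + (V_5 - V_3)/39000 + (V_5 - V_4)/360 + (V_5 - V_6)/7.5 + (V_5 - 0)/5.6 = 0
  Node 6: (V_6 - V_4)/470 + (V_6 - 12)/36000 + (V_6 - V_2)/390 + (V_6 - V_5)/7.5 = 0
Collecting terms (coefficients in siemens):
  0.2192·V_1 - 0.2128·V_2 - 0.0001613·V_4 - 0.00002326·V_5 = 0.075
  0.4118·V_2 - 0.2128·V_1 - 0.000122·V_4 - 0.002564·V_6 = 0.002791
  0.03693·V_3 - 0.001961·V_4 - 0.00002564·V_5 = 0.4
  0.09048·V_4 - 0.0001613·V_1 - 0.000122·V_2 - 0.001961·V_3 - 0.002778·V_5 - 0.002128·V_6 = 0
  0.3602·V_5 - 0.00002326·V_1 - 0.00002564·V_3 - 0.002778·V_4 - 0.1333·V_6 = 0.5455
  0.1381·V_6 - 0.002564·V_2 - 0.002128·V_4 - 0.1333·V_5 = 0.0003333
Solving these 6 simultaneous equations (Gaussian elimination) gives:
  V_1 = 0.7288 V, V_2 = 0.3979 V, V_3 = 10.85 V, V_4 = 0.364 V
  V_5 = 2.372 V, V_6 = 2.306 V
Part 1:
  Read off the nodal solution: V_1 = 0.7288 V
Part 2:
  I_R10 = (V_1 - V_2)/R10 = (0.7288 - 0.3979)/4.7 = 0.07042 A
  Magnitude: I_R10 = 0.07042 A
Part 3:
  I_R12 = (V_1 - V_5)/R12 = (0.7288 - 2.372)/43000 = -0.0000382 A
  P_R12 = I_R12² × R12 = (-0.0000382)² × 43000 = 0.00006276 W

Final answers:
1. V_1 = 0.7288 V
2. I_R10 = 0.07042 A
3. P_R12 = 6.276e-05 W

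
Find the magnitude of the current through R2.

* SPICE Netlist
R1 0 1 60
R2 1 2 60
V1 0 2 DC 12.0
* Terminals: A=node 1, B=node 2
Nodal analysis, taking node 2 as the 0 V reference.
Source V1 fixes V_0 = 12 V.
KCL at each unknown node (sum of currents leaving = 0; resistances in Ω):
  Node 1: (V_1 - 12)/60 + (V_1 - 0)/60 = 0
Collecting terms: 0.03333 × V_1 = 0.2  =>  V_1 = 6 V
I_R2 = (V_1 - V_2)/R2 = (6 - 0)/60 = 0.1 A
|I_R2| = 0.1 A

Final answer: |I_R2| = 0.1 A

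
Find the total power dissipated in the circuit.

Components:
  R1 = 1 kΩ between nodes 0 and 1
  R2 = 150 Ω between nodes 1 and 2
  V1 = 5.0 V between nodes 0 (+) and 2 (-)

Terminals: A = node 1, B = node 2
Nodal analysis, taking node 2 as the 0 V reference.
Source V1 fixes V_0 = 5 V.
KCL at each unknown node (sum of currents leaving = 0; resistances in Ω):
  Node 1: (V_1 - 5)/1000 + (V_1 - 0)/150 = 0
Collecting terms: 0.007667 × V_1 = 0.005  =>  V_1 = 0.6522 V
Power in each resistor, P = (ΔV)²/R:
  P_R1 = (5 - 0.6522)²/1000 = 0.0189 W
  P_R2 = (0.6522 - 0)²/150 = 0.002836 W
P_total = P_R1 + P_R2 = 0.02174 W

Final answer: 0.02174 W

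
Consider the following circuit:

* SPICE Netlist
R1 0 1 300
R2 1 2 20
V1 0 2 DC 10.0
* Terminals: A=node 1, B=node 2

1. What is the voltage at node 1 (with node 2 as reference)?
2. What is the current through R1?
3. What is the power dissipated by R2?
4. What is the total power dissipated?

Nodal analysis, taking node 2 as the 0 V reference.
Source V1 fixes V_0 = 10 V.
KCL at each unknown node (sum of currents leaving = 0; resistances in Ω):
  Node 1: (V_1 - 10)/300 + (V_1 - 0)/20 = 0
Collecting terms: 0.05333 × V_1 = 0.03333  =>  V_1 = 0.625 V
Part 1:
  Read off the nodal solution: V_1 = 0.625 V
Part 2:
  I_R1 = (V_0 - V_1)/R1 = (10 - 0.625)/300 = 0.03125 A
  Magnitude: I_R1 = 0.03125 A
Part 3:
  I_R2 = (V_1 - V_2)/R2 = (0.625 - 0)/20 = 0.03125 A
  P_R2 = I_R2² × R2 = (0.03125)² × 20 = 0.01953 W
Part 4:
  Power in each resistor, P = (ΔV)²/R:
    P_R1 = (10 - 0.625)²/300 = 0.293 W
    P_R2 = (0.625 - 0)²/20 = 0.01953 W
  P_total = P_R1 + P_R2 = 0.3125 W

Final answers:
1. V_1 = 0.625 V
2. I_R1 = 0.03125 A
3. P_R2 = 0.01953 W
4. P_total = 0.3125 W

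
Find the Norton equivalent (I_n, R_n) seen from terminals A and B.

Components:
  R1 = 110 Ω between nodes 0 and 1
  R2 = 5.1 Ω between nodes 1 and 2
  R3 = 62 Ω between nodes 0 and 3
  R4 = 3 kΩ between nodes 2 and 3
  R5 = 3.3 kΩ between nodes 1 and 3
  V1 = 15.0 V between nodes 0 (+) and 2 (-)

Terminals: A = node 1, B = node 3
Find the Thévenin equivalent first; then I_n = V_th/R_th and R_n = R_th.
Step 1 — V_th is the open-circuit voltage V_A - V_B (nothing connected across the terminals).
Nodal analysis, taking node 2 as the 0 V reference.
Source V1 fixes V_0 = 15 V.
KCL at each unknown node (sum of currents leaving = 0; resistances in Ω):
  Node 1: (V_1 - 15)/110 + (V_1 - 0)/5.1 + (V_1 - V_3)/3300 = 0
  Node 3: (V_3 - 15)/62 + (V_3 - 0)/3000 + (V_3 - V_1)/3300 = 0
Collecting terms (coefficients in siemens):
  0.2055·V_1 - 0.000303·V_3 = 0.1364
  0.01677·V_3 - 0.000303·V_1 = 0.2419
Determinant D = (0.2055)(0.01677) - (-0.000303)(-0.000303) = 0.003445
V_1 = [(0.1364)(0.01677) - (-0.000303)(0.2419)]/D = 0.685 V
V_3 = [(0.2055)(0.2419) - (0.1364)(-0.000303)]/D = 14.44 V
V_th = V_1 - V_3 = 0.685 - 14.44 = -13.76 V
Step 2 — R_th: zero the source — replace V1 by a short circuit (node 2 merges into node 0) — and find the resistance seen between A (node 1) and B (node 3).
Reduce the network between node 1 (A) and node 3 (B) by series/parallel combination:
  Rp1 = R1 ‖ R2 (parallel, both between nodes 0 and 1) = 1/(1/110 + 1/5.1) = 4.874 Ω
  Rp2 = R3 ‖ R4 (parallel, both between nodes 0 and 3) = 1/(1/62 + 1/3000) = 60.74 Ω
  Rs1 = Rp1 + Rp2 (series, joined only at node 0) = 4.874 + 60.74 = 65.62 Ω
  Rp3 = R5 ‖ Rs1 (parallel, both between nodes 1 and 3) = 1/(1/3300 + 1/65.62) = 64.34 Ω
R_th = 64.34 Ω
I_n = V_th/R_th = -13.76/64.34 = -0.2138 A, and R_n = R_th = 64.34 Ω

Final answer: I_n = -0.2138 A, R_n = 64.34 Ω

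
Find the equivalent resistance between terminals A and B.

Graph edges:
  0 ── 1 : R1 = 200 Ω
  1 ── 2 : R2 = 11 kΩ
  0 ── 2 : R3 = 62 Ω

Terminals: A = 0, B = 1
Reduce the network between node 0 (A) and node 1 (B) by series/parallel combination:
  Rs1 = R3 + R2 (series, joined only at node 2) = 62 + 11000 = 11060 Ω
  Rp1 = R1 ‖ Rs1 (parallel, both between nodes 0 and 1) = 1/(1/200 + 1/11060) = 196.4 Ω
R_eq = 196.4 Ω

Final answer: 196.4 Ω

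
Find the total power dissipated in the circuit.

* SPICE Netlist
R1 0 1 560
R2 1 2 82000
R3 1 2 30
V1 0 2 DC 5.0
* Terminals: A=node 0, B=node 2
Nodal analysis, taking node 2 as the 0 V reference.
Source V1 fixes V_0 = 5 V.
KCL at each unknown node (sum of currents leaving = 0; resistances in Ω):
  Node 1: (V_1 - 5)/560 + (V_1 - 0)/82000 + (V_1 - 0)/30 = 0
Collecting terms: 0.03513 × V_1 = 0.008929  =>  V_1 = 0.2541 V
Power in each resistor, P = (ΔV)²/R:
  P_R1 = (5 - 0.2541)²/560 = 0.04022 W
  P_R2 = (0.2541 - 0)²/82000 = 0.0000007877 W
  P_R3 = (0.2541 - 0)²/30 = 0.002153 W
P_total = P_R1 + P_R2 + P_R3 = 0.04237 W

Final answer: 0.04237 W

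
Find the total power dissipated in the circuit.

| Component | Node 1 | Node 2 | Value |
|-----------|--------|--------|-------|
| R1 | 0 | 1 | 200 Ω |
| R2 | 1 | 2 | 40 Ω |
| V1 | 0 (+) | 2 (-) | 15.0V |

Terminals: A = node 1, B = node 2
Nodal analysis, taking node 2 as the 0 V reference.
Source V1 fixes V_0 = 15 V.
KCL at each unknown node (sum of currents leaving = 0; resistances in Ω):
  Node 1: (V_1 - 15)/200 + (V_1 - 0)/40 = 0
Collecting terms: 0.03 × V_1 = 0.075  =>  V_1 = 2.5 V
Power in each resistor, P = (ΔV)²/R:
  P_R1 = (15 - 2.5)²/200 = 0.7812 W
  P_R2 = (2.5 - 0)²/40 = 0.1562 W
P_total = P_R1 + P_R2 = 0.9375 W

Final answer: 0.9375 W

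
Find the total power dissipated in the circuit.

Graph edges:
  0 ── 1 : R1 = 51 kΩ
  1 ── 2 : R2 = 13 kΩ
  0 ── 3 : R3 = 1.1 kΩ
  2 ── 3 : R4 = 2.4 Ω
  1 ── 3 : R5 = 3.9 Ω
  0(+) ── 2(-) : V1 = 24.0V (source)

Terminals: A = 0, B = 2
Nodal analysis, taking node 2 as the 0 V reference.
Source V1 fixes V_0 = 24 V.
KCL at each unknown node (sum of currents leaving = 0; resistances in Ω):
  Node 1: (V_1 - 24)/51000 + (V_1 - 0)/13000 + (V_1 - V_3)/3.9 = 0
  Node 3: (V_3 - 24)/1100 + (V_3 - 0)/2.4 + (V_3 - V_1)/3.9 = 0
Collecting terms (coefficients in siemens):
  0.2565·V_1 - 0.2564·V_3 = 0.0004706
  0.674·V_3 - 0.2564·V_1 = 0.02182
Determinant D = (0.2565)(0.674) - (-0.2564)(-0.2564) = 0.1071
V_1 = [(0.0004706)(0.674) - (-0.2564)(0.02182)]/D = 0.05518 V
V_3 = [(0.2565)(0.02182) - (0.0004706)(-0.2564)]/D = 0.05336 V
Power in each resistor, P = (ΔV)²/R:
  P_R1 = (24 - 0.05518)²/51000 = 0.01124 W
  P_R2 = (0.05518 - 0)²/13000 = 0.0000002342 W
  P_R3 = (24 - 0.05336)²/1100 = 0.5213 W
  P_R4 = (0 - 0.05336)²/2.4 = 0.001187 W
  P_R5 = (0.05518 - 0.05336)²/3.9 = 0.0000008442 W
P_total = P_R1 + P_R2 + P_R3 + P_R4 + P_R5 = 0.5337 W

Final answer: 0.5337 W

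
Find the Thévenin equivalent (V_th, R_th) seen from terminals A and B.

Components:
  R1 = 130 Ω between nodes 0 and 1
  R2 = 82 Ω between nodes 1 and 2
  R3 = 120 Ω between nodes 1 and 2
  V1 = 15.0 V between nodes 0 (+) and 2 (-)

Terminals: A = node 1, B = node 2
Step 1 — V_th is the open-circuit voltage V_A - V_B (nothing connected across the terminals).
Nodal analysis, taking node 2 as the 0 V reference.
Source V1 fixes V_0 = 15 V.
KCL at each unknown node (sum of currents leaving = 0; resistances in Ω):
  Node 1: (V_1 - 15)/130 + (V_1 - 0)/82 + (V_1 - 0)/120 = 0
Collecting terms: 0.02822 × V_1 = 0.1154  =>  V_1 = 4.089 V
V_th = V_1 - V_2 = 4.089 - 0 = 4.089 V
Step 2 — R_th: zero the source — replace V1 by a short circuit (node 2 merges into node 0) — and find the resistance seen between A (node 1) and B (node 0).
Reduce the network between node 1 (A) and node 0 (B) by series/parallel combination:
  Rp1 = R1 ‖ R2 ‖ R3 (parallel, all between nodes 0 and 1) = 1/(1/130 + 1/82 + 1/120) = 35.43 Ω
R_th = 35.43 Ω

Final answer: V_th = 4.089 V, R_th = 35.43 Ω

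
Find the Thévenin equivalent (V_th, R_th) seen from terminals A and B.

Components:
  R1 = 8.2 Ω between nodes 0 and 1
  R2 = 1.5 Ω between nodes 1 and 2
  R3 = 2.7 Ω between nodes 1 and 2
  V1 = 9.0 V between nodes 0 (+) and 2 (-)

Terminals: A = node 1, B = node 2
Step 1 — V_th is the open-circuit voltage V_A - V_B (nothing connected across the terminals).
Nodal analysis, taking node 2 as the 0 V reference.
Source V1 fixes V_0 = 9 V.
KCL at each unknown node (sum of currents leaving = 0; resistances in Ω):
  Node 1: (V_1 - 9)/8.2 + (V_1 - 0)/1.5 + (V_1 - 0)/2.7 = 0
Collecting terms: 1.159 × V_1 = 1.098  =>  V_1 = 0.947 V
V_th = V_1 - V_2 = 0.947 - 0 = 0.947 V
Step 2 — R_th: zero the source — replace V1 by a short circuit (node 2 merges into node 0) — and find the resistance seen between A (node 1) and B (node 0).
Reduce the network between node 1 (A) and node 0 (B) by series/parallel combination:
  Rp1 = R1 ‖ R2 ‖ R3 (parallel, all between nodes 0 and 1) = 1/(1/8.2 + 1/1.5 + 1/2.7) = 0.8628 Ω
R_th = 0.8628 Ω

Final answer: V_th = 0.947 V, R_th = 0.8628 Ω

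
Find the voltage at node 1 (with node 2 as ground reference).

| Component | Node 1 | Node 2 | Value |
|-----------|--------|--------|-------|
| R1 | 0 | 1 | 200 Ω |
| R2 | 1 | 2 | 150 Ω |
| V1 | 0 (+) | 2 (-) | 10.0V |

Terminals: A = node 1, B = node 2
Nodal analysis, taking node 2 as the 0 V reference.
Source V1 fixes V_0 = 10 V.
KCL at each unknown node (sum of currents leaving = 0; resistances in Ω):
  Node 1: (V_1 - 10)/200 + (V_1 - 0)/150 = 0
Collecting terms: 0.01167 × V_1 = 0.05  =>  V_1 = 4.286 V
The requested potential is V_1 = 4.286 V.

Final answer: V_1 = 4.286 V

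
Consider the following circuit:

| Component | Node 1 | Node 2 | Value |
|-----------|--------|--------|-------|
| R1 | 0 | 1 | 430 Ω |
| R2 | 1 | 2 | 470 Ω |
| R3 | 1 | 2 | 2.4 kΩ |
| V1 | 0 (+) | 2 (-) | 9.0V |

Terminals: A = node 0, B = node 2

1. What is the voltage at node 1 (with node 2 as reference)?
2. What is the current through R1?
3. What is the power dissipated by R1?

Nodal analysis, taking node 2 as the 0 V reference.
Source V1 fixes V_0 = 9 V.
KCL at each unknown node (sum of currents leaving = 0; resistances in Ω):
  Node 1: (V_1 - 9)/430 + (V_1 - 0)/470 + (V_1 - 0)/2400 = 0
Collecting terms: 0.00487 × V_1 = 0.02093  =>  V_1 = 4.298 V
Part 1:
  Read off the nodal solution: V_1 = 4.298 V
Part 2:
  I_R1 = (V_0 - V_1)/R1 = (9 - 4.298)/430 = 0.01094 A
  Magnitude: I_R1 = 0.01094 A
Part 3:
  I_R1 = (V_0 - V_1)/R1 = (9 - 4.298)/430 = 0.01094 A
  P_R1 = I_R1² × R1 = (0.01094)² × 430 = 0.05142 W

Final answers:
1. V_1 = 4.298 V
2. I_R1 = 0.01094 A
3. P_R1 = 0.05142 W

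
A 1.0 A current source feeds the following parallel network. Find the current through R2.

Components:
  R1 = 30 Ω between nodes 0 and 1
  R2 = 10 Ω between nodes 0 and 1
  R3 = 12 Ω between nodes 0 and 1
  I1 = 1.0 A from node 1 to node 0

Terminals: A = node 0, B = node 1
All resistors sit directly between nodes 0 and 1, so they are in parallel and share one voltage V; the full source current 1 A splits among them.
1/R_par = 1/30 + 1/10 + 1/12 = 0.2167 S  =>  R_par = 4.615 Ω
V = I × R_par = 1 × 4.615 = 4.615 V
I_R2 = V/R2 = 4.615/10 = 0.4615 A

Final answer: 0.4615 A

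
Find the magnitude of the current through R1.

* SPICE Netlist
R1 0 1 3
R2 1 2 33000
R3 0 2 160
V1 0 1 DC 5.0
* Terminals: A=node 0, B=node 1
Nodal analysis, taking node 1 as the 0 V reference.
Source V1 fixes V_0 = 5 V.
KCL at each unknown node (sum of currents leaving = 0; resistances in Ω):
  Node 2: (V_2 - 0)/33000 + (V_2 - 5)/160 = 0
Collecting terms: 0.00628 × V_2 = 0.03125  =>  V_2 = 4.976 V
I_R1 = (V_0 - V_1)/R1 = (5 - 0)/3 = 1.667 A
|I_R1| = 1.667 A

Final answer: |I_R1| = 1.667 A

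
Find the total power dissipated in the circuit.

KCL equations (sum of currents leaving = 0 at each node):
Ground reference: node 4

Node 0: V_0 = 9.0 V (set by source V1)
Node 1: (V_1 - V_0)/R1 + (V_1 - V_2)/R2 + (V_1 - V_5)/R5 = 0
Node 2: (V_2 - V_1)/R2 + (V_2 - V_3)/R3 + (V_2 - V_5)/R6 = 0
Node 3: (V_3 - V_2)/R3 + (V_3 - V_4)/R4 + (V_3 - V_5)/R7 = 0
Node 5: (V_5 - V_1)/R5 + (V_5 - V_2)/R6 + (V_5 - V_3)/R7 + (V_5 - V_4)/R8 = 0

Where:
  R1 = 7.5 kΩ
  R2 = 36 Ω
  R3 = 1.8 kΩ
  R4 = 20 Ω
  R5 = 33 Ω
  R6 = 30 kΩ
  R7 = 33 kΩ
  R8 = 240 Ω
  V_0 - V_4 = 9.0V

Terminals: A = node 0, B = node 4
Nodal analysis, taking node 4 as the 0 V reference.
Source V1 fixes V_0 = 9 V.
KCL at each unknown node (sum of currents leaving = 0; resistances in Ω):
  Node 1: (V_1 - 9)/7500 + (V_1 - V_2)/36 + (V_1 - V_5)/33 = 0
  Node 2: (V_2 - V_1)/36 + (V_2 - V_3)/1800 + (V_2 - V_5)/30000 = 0
  Node 3: (V_3 - V_2)/1800 + (V_3 - 0)/20 + (V_3 - V_5)/33000 = 0
  Node 5: (V_5 - V_1)/33 + (V_5 - V_2)/30000 + (V_5 - V_3)/33000 + (V_5 - 0)/240 = 0
Collecting terms (coefficients in siemens):
  0.05821·V_1 - 0.02778·V_2 - 0.0303·V_5 = 0.0012
  0.02837·V_2 - 0.02778·V_1 - 0.0005556·V_3 - 0.00003333·V_5 = 0
  0.05059·V_3 - 0.0005556·V_2 - 0.0000303·V_5 = 0
  0.03453·V_5 - 0.0303·V_1 - 0.00003333·V_2 - 0.0000303·V_3 = 0
Solving these 4 simultaneous equations (Gaussian elimination) gives:
  V_1 = 0.2753 V, V_2 = 0.27 V, V_3 = 0.00311 V, V_5 = 0.2419 V
Power in each resistor, P = (ΔV)²/R:
  P_R1 = (9 - 0.2753)²/7500 = 0.01015 W
  P_R2 = (0.2753 - 0.27)²/36 = 0.0000008013 W
  P_R3 = (0.27 - 0.00311)²/1800 = 0.00003956 W
  P_R4 = (0.00311 - 0)²/20 = 0.0000004835 W
  P_R5 = (0.2753 - 0.2419)²/33 = 0.00003394 W
  P_R6 = (0.27 - 0.2419)²/30000 = 0.00000002631 W
  P_R7 = (0.00311 - 0.2419)²/33000 = 0.000001727 W
  P_R8 = (0 - 0.2419)²/240 = 0.0002438 W
P_total = P_R1 + P_R2 + P_R3 + P_R4 + P_R5 + P_R6 + P_R7 + P_R8 = 0.01047 W

Final answer: 0.01047 W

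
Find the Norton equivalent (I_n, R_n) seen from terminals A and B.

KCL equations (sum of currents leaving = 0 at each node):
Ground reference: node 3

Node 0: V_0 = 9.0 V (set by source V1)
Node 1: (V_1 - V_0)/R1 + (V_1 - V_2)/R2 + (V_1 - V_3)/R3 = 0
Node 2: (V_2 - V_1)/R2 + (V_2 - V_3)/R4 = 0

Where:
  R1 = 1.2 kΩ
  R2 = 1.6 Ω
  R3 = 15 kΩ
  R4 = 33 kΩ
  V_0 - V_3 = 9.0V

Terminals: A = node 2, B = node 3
Find the Thévenin equivalent first; then I_n = V_th/R_th and R_n = R_th.
Step 1 — V_th is the open-circuit voltage V_A - V_B (nothing connected across the terminals).
Nodal analysis, taking node 3 as the 0 V reference.
Source V1 fixes V_0 = 9 V.
KCL at each unknown node (sum of currents leaving = 0; resistances in Ω):
  Node 1: (V_1 - 9)/1200 + (V_1 - V_2)/1.6 + (V_1 - 0)/15000 = 0
  Node 2: (V_2 - V_1)/1.6 + (V_2 - 0)/33000 = 0
Collecting terms (coefficients in siemens):
  0.6259·V_1 - 0.625·V_2 = 0.0075
  0.625·V_2 - 0.625·V_1 = 0
Determinant D = (0.6259)(0.625) - (-0.625)(-0.625) = 0.0005815
V_1 = [(0.0075)(0.625) - (-0.625)(0)]/D = 8.062 V
V_2 = [(0.6259)(0) - (0.0075)(-0.625)]/D = 8.062 V
V_th = V_2 - V_3 = 8.062 - 0 = 8.062 V
Step 2 — R_th: zero the source — replace V1 by a short circuit (node 3 merges into node 0) — and find the resistance seen between A (node 2) and B (node 0).
Reduce the network between node 2 (A) and node 0 (B) by series/parallel combination:
  Rp1 = R1 ‖ R3 (parallel, both between nodes 0 and 1) = 1/(1/1200 + 1/15000) = 1111 Ω
  Rs1 = R2 + Rp1 (series, joined only at node 1) = 1.6 + 1111 = 1113 Ω
  Rp2 = R4 ‖ Rs1 (parallel, both between nodes 0 and 2) = 1/(1/33000 + 1/1113) = 1076 Ω
R_th = 1.076 kΩ
I_n = V_th/R_th = 8.062/1076 = 0.007489 A, and R_n = R_th = 1.076 kΩ

Final answer: I_n = 0.007489 A, R_n = 1.076 kΩ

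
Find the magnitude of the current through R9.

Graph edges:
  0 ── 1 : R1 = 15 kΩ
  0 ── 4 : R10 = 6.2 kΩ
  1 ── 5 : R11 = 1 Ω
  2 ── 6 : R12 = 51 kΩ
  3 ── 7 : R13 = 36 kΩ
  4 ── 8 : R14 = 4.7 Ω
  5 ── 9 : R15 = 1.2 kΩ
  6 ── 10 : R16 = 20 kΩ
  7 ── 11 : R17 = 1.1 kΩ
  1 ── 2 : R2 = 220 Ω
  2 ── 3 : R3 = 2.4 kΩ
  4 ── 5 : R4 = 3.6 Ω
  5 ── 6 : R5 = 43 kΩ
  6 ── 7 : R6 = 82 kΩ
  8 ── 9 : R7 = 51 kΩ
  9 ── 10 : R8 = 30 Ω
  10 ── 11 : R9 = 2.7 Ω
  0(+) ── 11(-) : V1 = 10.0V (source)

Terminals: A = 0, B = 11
Nodal analysis, taking node 11 as the 0 V reference.
Source V1 fixes V_0 = 10 V.
KCL at each unknown node (sum of currents leaving = 0; resistances in Ω):
  Node 1: (V_1 - 10)/15000 + (V_1 - V_2)/220 + (V_1 - V_5)/1 = 0
  Node 2: (V_2 - V_1)/220 + (V_2 - V_3)/2400 + (V_2 - V_6)/51000 = 0
  Node 3: (V_3 - V_2)/2400 + (V_3 - V_7)/36000 = 0
  Node 4: (V_4 - V_5)/3.6 + (V_4 - 10)/6200 + (V_4 - V_8)/4.7 = 0
  Node 5: (V_5 - V_4)/3.6 + (V_5 - V_6)/43000 + (V_5 - V_1)/1 + (V_5 - V_9)/1200 = 0
  Node 6: (V_6 - V_5)/43000 + (V_6 - V_7)/82000 + (V_6 - V_2)/51000 + (V_6 - V_10)/20000 = 0
  Node 7: (V_7 - V_6)/82000 + (V_7 - V_3)/36000 + (V_7 - 0)/1100 = 0
  Node 8: (V_8 - V_9)/51000 + (V_8 - V_4)/4.7 = 0
  Node 9: (V_9 - V_8)/51000 + (V_9 - V_10)/30 + (V_9 - V_5)/1200 = 0
  Node 10: (V_10 - V_9)/30 + (V_10 - 0)/2.7 + (V_10 - V_6)/20000 = 0
Collecting terms (coefficients in siemens):
  1.005·V_1 - 0.004545·V_2 - 1·V_5 = 0.0006667
  0.004982·V_2 - 0.004545·V_1 - 0.0004167·V_3 - 0.00001961·V_6 = 0
  0.0004444·V_3 - 0.0004167·V_2 - 0.00002778·V_7 = 0
  0.4907·V_4 - 0.2778·V_5 - 0.2128·V_8 = 0.001613
  1.279·V_5 - 1·V_1 - 0.2778·V_4 - 0.00002326·V_6 - 0.0008333·V_9 = 0
  0.0001051·V_6 - 0.00001961·V_2 - 0.00002326·V_5 - 0.0000122·V_7 - 0.00005·V_10 = 0
  0.0009491·V_7 - 0.00002778·V_3 - 0.0000122·V_6 = 0
  0.2128·V_8 - 0.2128·V_4 - 0.00001961·V_9 = 0
  0.03419·V_9 - 0.0008333·V_5 - 0.00001961·V_8 - 0.03333·V_10 = 0
  0.4038·V_10 - 0.00005·V_6 - 0.03333·V_9 = 0
Solving these 10 simultaneous equations (Gaussian elimination) gives:
  V_1 = 2.057 V, V_2 = 2.041 V, V_3 = 1.918 V, V_4 = 2.062 V
  V_5 = 2.057 V, V_6 = 0.8463 V, V_7 = 0.067 V, V_8 = 2.061 V
  V_9 = 0.05593 V, V_10 = 0.004722 V
I_R9 = (V_10 - V_11)/R9 = (0.004722 - 0)/2.7 = 0.001749 A
|I_R9| = 0.001749 A

Final answer: |I_R9| = 0.001749 A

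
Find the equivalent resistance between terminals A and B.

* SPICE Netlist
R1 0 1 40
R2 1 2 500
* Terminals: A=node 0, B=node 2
Reduce the network between node 0 (A) and node 2 (B) by series/parallel combination:
  Rs1 = R1 + R2 (series, joined only at node 1) = 40 + 500 = 540 Ω
R_eq = 540 Ω

Final answer: 540 Ω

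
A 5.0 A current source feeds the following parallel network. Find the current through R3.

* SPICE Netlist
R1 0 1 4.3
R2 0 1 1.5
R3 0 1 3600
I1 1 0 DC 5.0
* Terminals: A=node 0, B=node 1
All resistors sit directly between nodes 0 and 1, so they are in parallel and share one voltage V; the full source current 5 A splits among them.
1/R_par = 1/4.3 + 1/1.5 + 1/3600 = 0.8995 S  =>  R_par = 1.112 Ω
V = I × R_par = 5 × 1.112 = 5.559 V
I_R3 = V/R3 = 5.559/3600 = 0.001544 A

Final answer: 0.001544 A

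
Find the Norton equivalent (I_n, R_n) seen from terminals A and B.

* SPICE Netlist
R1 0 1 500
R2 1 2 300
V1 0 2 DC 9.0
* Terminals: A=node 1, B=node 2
Find the Thévenin equivalent first; then I_n = V_th/R_th and R_n = R_th.
Step 1 — V_th is the open-circuit voltage V_A - V_B (nothing connected across the terminals).
Nodal analysis, taking node 2 as the 0 V reference.
Source V1 fixes V_0 = 9 V.
KCL at each unknown node (sum of currents leaving = 0; resistances in Ω):
  Node 1: (V_1 - 9)/500 + (V_1 - 0)/300 = 0
Collecting terms: 0.005333 × V_1 = 0.018  =>  V_1 = 3.375 V
V_th = V_1 - V_2 = 3.375 - 0 = 3.375 V
Step 2 — R_th: zero the source — replace V1 by a short circuit (node 2 merges into node 0) — and find the resistance seen between A (node 1) and B (node 0).
Reduce the network between node 1 (A) and node 0 (B) by series/parallel combination:
  Rp1 = R1 ‖ R2 (parallel, both between nodes 0 and 1) = 1/(1/500 + 1/300) = 187.5 Ω
R_th = 187.5 Ω
I_n = V_th/R_th = 3.375/187.5 = 0.018 A, and R_n = R_th = 187.5 Ω

Final answer: I_n = 0.018 A, R_n = 187.5 Ω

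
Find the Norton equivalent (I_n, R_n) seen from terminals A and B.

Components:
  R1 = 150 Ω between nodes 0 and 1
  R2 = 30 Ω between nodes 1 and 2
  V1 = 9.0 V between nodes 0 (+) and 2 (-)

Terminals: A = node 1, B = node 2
Find the Thévenin equivalent first; then I_n = V_th/R_th and R_n = R_th.
Step 1 — V_th is the open-circuit voltage V_A - V_B (nothing connected across the terminals).
Nodal analysis, taking node 2 as the 0 V reference.
Source V1 fixes V_0 = 9 V.
KCL at each unknown node (sum of currents leaving = 0; resistances in Ω):
  Node 1: (V_1 - 9)/150 + (V_1 - 0)/30 = 0
Collecting terms: 0.04 × V_1 = 0.06  =>  V_1 = 1.5 V
V_th = V_1 - V_2 = 1.5 - 0 = 1.5 V
Step 2 — R_th: zero the source — replace V1 by a short circuit (node 2 merges into node 0) — and find the resistance seen between A (node 1) and B (node 0).
Reduce the network between node 1 (A) and node 0 (B) by series/parallel combination:
  Rp1 = R1 ‖ R2 (parallel, both between nodes 0 and 1) = 1/(1/150 + 1/30) = 25 Ω
R_th = 25 Ω
I_n = V_th/R_th = 1.5/25 = 0.06 A, and R_n = R_th = 25 Ω

Final answer: I_n = 0.06 A, R_n = 25 Ω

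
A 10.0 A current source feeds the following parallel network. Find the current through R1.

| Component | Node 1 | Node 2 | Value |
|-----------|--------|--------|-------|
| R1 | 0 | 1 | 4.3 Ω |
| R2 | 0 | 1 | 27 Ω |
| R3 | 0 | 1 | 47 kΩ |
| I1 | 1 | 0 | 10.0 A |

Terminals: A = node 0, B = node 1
All resistors sit directly between nodes 0 and 1, so they are in parallel and share one voltage V; the full source current 10 A splits among them.
1/R_par = 1/4.3 + 1/27 + 1/47000 = 0.2696 S  =>  R_par = 3.709 Ω
V = I × R_par = 10 × 3.709 = 37.09 V
I_R1 = V/R1 = 37.09/4.3 = 8.626 A

Final answer: 8.626 A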